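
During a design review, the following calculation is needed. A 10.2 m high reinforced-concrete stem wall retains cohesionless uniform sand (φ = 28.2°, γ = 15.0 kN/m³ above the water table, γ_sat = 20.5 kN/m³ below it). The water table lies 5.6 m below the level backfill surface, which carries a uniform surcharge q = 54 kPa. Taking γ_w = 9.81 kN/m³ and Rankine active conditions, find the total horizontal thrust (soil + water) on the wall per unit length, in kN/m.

564 kN/m

K_a = tan²(45° − φ/2) = 0.3582.
γ' = 20.5 − 9.81 = 10.69 kN/m³. h₂ = H − d_w = 4.6 m.
σ'_h: at surface K_a·q = 19.34; at WT K_a(q+γd_w) = 49.43; at base K_a(q+γd_w+γ'h₂) = 67.04 kPa.
P₁ = ½(19.34+49.43)×5.6 = 192.6; P₂ = ½(49.43+67.04)×4.6 = 267.9; P_w = ½γ_w h₂² = 103.8.
Total = 192.6+267.9+103.8 = 564.2 kN/m.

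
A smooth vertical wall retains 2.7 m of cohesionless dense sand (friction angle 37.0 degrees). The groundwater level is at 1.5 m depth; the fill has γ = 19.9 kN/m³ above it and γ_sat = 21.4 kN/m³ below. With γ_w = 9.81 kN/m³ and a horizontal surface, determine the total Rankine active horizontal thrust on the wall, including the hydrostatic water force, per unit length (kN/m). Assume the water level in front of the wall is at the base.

K_a = tan²(45° − φ/2) = 0.2486.
γ' = 21.4 − 9.81 = 11.59 kN/m³. Depth below WT = 1.2 m.
σ'_h at WT = K_a γ d_w = 7.420 kPa; at base = 7.420 + K_a γ' × 1.2 = 10.88 kPa.
P₁ (0–1.5 m) = ½×7.420×1.5 = 5.565. P₂ (1.5–2.7 m) = ½(7.420+10.88)×1.2 = 10.98.
P_w = ½ γ_w h₂² = 0.5×9.81×1.2² = 7.063. Total = 5.565+10.98+7.063 = 23.61 kN/m.

23.6 kN/m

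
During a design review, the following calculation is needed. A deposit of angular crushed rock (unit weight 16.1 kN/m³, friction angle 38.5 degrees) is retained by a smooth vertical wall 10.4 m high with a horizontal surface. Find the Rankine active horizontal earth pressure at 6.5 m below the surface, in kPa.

K_a = (1 − sin φ)/(1 + sin φ) = 0.2327.
σ_h = K_a γ z = 0.2327 × 16.1 × 6.5 = 24.35 kPa.

24.3 kPa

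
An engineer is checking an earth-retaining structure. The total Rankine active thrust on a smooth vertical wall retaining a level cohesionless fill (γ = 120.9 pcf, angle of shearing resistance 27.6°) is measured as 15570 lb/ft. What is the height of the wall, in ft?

26.5 ft

K_a = 0.3668. P_a = ½ K_a γ H² ⇒ H = √(2P_a/(K_a γ)).
H = √(2×15570/(0.3668×120.9)) = 26.50 ft.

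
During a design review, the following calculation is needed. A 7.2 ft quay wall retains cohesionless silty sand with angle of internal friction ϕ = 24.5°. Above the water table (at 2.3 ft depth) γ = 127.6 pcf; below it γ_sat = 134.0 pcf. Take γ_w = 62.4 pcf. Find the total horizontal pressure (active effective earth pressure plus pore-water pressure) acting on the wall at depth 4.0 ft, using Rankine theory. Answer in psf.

K_a = (1 − sin φ)/(1 + sin φ) = 0.4137.
γ' = 134.0 − 62.4 = 71.60 pcf.
Effective vertical stress at 4.0 ft: σ'_v = 127.6×2.3 + 71.60×1.70 = 415.2 psf.
σ'_h = K_a σ'_v = 0.4137 × 415.2 = 171.8 psf; u = γ_w × 1.70 = 106.1 psf.
Total σ_h = 171.8 + 106.1 = 277.9 psf.

278 psf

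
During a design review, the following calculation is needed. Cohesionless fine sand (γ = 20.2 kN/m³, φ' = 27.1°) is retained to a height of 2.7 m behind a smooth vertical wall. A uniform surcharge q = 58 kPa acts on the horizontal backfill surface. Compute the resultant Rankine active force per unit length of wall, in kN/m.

86.1 kN/m

K_a = tan²(45° − φ/2) = 0.3741.
Soil triangle: ½ K_a γ H² = 0.5×0.3741×20.2×2.7² = 27.54 kN/m.
Surcharge rectangle: K_a q H = 0.3741×58×2.7 = 58.58 kN/m.
Total = 27.54 + 58.58 = 86.12 kN/m.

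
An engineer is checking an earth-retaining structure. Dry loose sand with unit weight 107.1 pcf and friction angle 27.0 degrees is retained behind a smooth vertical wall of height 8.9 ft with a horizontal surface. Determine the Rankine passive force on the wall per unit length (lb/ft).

11300 lb/ft

K_p = tan²(45° + φ/2) = 2.663.
P_p = ½ K_p γ H² = 0.5 × 2.663 × 107.1 × 8.9² = 11300 lb/ft.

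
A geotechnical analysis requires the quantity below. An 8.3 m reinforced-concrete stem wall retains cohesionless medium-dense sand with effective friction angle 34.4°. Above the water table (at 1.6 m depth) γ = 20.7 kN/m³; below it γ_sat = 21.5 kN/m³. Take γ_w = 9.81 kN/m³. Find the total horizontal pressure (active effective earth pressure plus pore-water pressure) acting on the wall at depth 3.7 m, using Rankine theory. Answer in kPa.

36.6 kPa

K_a = (1 − sin φ)/(1 + sin φ) = 0.2780.
γ' = 21.5 − 9.81 = 11.69 kN/m³.
Effective vertical stress at 3.7 m: σ'_v = 20.7×1.6 + 11.69×2.10 = 57.67 kPa.
σ'_h = K_a σ'_v = 0.2780 × 57.67 = 16.03 kPa; u = γ_w × 2.10 = 20.60 kPa.
Total σ_h = 16.03 + 20.60 = 36.63 kPa.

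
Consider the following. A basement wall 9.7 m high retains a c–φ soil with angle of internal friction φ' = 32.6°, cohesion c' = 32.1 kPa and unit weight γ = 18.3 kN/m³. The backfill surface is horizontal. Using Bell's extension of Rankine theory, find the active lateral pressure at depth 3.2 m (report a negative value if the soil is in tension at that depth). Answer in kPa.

-17.6 kPa

K_a = (1 − sin φ)/(1 + sin φ) = 0.2997.
σ_a = K_a γ z − 2c√K_a = 0.2997×18.3×3.2 − 2×32.1×0.5475 = -17.60 kPa.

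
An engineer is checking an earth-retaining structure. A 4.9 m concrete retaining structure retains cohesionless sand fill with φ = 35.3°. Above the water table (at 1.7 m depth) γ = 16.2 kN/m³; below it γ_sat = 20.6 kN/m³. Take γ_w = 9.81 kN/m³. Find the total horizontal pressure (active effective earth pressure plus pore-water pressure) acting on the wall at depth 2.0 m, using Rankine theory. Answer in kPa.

11.2 kPa

K_a = (1 − sin φ)/(1 + sin φ) = 0.2675.
γ' = 20.6 − 9.81 = 10.79 kN/m³.
Effective vertical stress at 2.0 m: σ'_v = 16.2×1.7 + 10.79×0.300 = 30.78 kPa.
σ'_h = K_a σ'_v = 0.2675 × 30.78 = 8.234 kPa; u = γ_w × 0.300 = 2.943 kPa.
Total σ_h = 8.234 + 2.943 = 11.18 kPa.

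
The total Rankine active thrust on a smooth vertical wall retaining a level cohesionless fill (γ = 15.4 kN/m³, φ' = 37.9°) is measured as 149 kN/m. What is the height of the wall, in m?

9.00 m

K_a = 0.2389. P_a = ½ K_a γ H² ⇒ H = √(2P_a/(K_a γ)).
H = √(2×149/(0.2389×15.4)) = 8.999 m.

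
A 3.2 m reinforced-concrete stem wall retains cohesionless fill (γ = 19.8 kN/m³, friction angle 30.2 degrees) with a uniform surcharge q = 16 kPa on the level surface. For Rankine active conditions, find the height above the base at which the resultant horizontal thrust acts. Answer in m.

1.25 m

K_a = 0.3307.
Triangular part P₁ = ½K_aγH² = 33.52 at H/3 = 1.067 m; rectangular part P₂ = K_a q H = 16.93 at H/2 = 1.600 m.
ȳ = (P₁·1.067 + P₂·1.600)/(P₁+P₂) = 1.246 m.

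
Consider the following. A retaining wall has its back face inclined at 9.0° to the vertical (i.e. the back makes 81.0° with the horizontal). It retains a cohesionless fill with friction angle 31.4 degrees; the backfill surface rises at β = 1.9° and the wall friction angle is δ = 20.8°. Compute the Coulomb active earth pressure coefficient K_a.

K_a = sin²(α+φ) / [sin²α · sin(α−δ) · (1 + √{sin(φ+δ)sin(φ−β) / (sin(α−δ)sin(α+β))})²].
With α = 81.0°, φ = 31.4°, δ = 20.8°, β = 1.9°: K_a = 0.3611.

0.361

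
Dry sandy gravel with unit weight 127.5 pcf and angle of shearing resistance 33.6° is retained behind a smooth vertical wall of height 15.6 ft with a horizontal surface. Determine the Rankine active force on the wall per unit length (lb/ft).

K_a = tan²(45° − φ/2) = 0.2875.
P_a = ½ K_a γ H² = 0.5 × 0.2875 × 127.5 × 15.6² = 4460 lb/ft.

4460 lb/ft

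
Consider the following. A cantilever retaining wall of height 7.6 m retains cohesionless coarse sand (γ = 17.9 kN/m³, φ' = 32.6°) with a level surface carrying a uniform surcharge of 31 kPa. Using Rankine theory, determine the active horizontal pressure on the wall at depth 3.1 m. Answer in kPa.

K_a = (1 − sin φ)/(1 + sin φ) = 0.2997.
σ_v = γz + q = 17.9 × 3.1 + 31 = 86.49 kPa.
σ_h = K_a σ_v = 0.2997 × 86.49 = 25.92 kPa.

25.9 kPa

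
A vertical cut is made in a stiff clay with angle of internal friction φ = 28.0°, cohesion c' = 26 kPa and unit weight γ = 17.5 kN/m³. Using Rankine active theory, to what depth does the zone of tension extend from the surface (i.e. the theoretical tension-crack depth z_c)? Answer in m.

K_a = tan²(45° − 28.0°/2) = 0.3610; √K_a = 0.6009.
The active pressure is zero where K_a γ z = 2c√K_a, so z_c = 2c/(γ√K_a) = 2×26/(17.5×0.6009) = 4.945 m.

4.95 m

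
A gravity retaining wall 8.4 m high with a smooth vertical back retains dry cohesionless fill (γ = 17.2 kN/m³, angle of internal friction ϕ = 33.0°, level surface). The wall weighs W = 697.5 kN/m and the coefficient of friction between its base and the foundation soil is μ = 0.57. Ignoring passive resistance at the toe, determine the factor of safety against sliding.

2.22

K_a = tan²(45° − 33.0°/2) = 0.2948.
P_a = ½K_aγH² = 0.5×0.2948×17.2×8.4² = 178.9 kN/m, acting at H/3 = 2.800 m above the base.
FS_sliding = μW / P_a = 0.57×697.5 / 178.9 = 2.222.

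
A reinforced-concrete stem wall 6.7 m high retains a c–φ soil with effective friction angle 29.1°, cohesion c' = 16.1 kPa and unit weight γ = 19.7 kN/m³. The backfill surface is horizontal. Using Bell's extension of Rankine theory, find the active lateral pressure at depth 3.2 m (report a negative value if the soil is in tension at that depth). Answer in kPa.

K_a = (1 − sin φ)/(1 + sin φ) = 0.3456.
σ_a = K_a γ z − 2c√K_a = 0.3456×19.7×3.2 − 2×16.1×0.5879 = 2.857 kPa.

2.86 kPa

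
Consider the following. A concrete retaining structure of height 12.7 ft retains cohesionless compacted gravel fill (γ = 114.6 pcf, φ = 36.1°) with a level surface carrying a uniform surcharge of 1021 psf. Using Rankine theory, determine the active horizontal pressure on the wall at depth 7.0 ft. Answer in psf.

K_a = (1 − sin φ)/(1 + sin φ) = 0.2585.
σ_v = γz + q = 114.6 × 7.0 + 1021 = 1823 psf.
σ_h = K_a σ_v = 0.2585 × 1823 = 471.3 psf.

471 psf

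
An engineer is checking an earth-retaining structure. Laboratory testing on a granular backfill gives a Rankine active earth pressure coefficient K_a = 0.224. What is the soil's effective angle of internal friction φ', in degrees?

39.3°

K_a = tan²(45° − φ/2) ⇒ 45° − φ/2 = arctan(√0.224) = 25.33°.
φ = 2(45° − 25.33°) = 39.34°.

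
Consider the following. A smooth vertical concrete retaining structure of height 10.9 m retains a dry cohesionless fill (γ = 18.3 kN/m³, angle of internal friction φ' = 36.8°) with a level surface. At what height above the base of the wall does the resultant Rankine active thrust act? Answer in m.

3.63 m

K_a = 0.2508.
The pressure distribution is triangular, so the resultant acts at H/3 above the base = 10.9/3 = 3.633 m.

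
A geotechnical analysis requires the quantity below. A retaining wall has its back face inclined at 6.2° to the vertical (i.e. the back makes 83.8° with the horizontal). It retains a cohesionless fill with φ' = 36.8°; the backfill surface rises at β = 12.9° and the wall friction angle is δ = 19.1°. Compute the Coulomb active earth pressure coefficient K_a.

0.319

K_a = sin²(α+φ) / [sin²α · sin(α−δ) · (1 + √{sin(φ+δ)sin(φ−β) / (sin(α−δ)sin(α+β))})²].
With α = 83.8°, φ = 36.8°, δ = 19.1°, β = 12.9°: K_a = 0.3194.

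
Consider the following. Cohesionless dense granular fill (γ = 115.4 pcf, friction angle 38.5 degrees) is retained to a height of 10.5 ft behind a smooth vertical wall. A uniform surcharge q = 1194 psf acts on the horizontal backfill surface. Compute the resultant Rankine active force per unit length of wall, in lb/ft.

4400 lb/ft

K_a = tan²(45° − φ/2) = 0.2327.
Soil triangle: ½ K_a γ H² = 0.5×0.2327×115.4×10.5² = 1480 lb/ft.
Surcharge rectangle: K_a q H = 0.2327×1194×10.5 = 2917 lb/ft.
Total = 1480 + 2917 = 4397 lb/ft.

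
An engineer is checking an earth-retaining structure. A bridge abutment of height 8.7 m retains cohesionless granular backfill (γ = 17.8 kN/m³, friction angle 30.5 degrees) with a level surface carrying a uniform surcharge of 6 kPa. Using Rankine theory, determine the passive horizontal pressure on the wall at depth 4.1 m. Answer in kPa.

242 kPa

K_p = (1 + sin φ)/(1 − sin φ) = 3.061.
σ_v = γz + q = 17.8 × 4.1 + 6 = 78.98 kPa.
σ_h = K_p σ_v = 3.061 × 78.98 = 241.8 kPa.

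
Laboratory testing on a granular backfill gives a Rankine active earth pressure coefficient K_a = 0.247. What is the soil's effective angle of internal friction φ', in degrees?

K_a = tan²(45° − φ/2) ⇒ 45° − φ/2 = arctan(√0.247) = 26.43°.
φ = 2(45° − 26.43°) = 37.15°.

37.1°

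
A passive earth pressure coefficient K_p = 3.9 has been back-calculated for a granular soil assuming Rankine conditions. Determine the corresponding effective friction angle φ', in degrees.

36.3°

K_p = (1+sin φ)/(1−sin φ) ⇒ sin φ = (K_p − 1)/(K_p + 1) = 0.5918.
φ = arcsin(0.5918) = 36.29°.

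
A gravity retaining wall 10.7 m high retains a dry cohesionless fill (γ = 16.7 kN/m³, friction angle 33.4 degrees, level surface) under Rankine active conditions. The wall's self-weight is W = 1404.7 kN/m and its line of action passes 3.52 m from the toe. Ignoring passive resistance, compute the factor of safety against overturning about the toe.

5.00

K_a = tan²(45° − 33.4°/2) = 0.2899.
P_a = ½K_aγH² = 0.5×0.2899×16.7×10.7² = 277.2 kN/m, acting at H/3 = 3.567 m above the base.
Overturning moment M_o = P_a × H/3 = 277.2 × 3.567 = 988.5.
Resisting moment M_r = W × 3.52 = 1404.7 × 3.52 = 4945.
FS_overturning = M_r/M_o = 4945/988.5 = 5.002.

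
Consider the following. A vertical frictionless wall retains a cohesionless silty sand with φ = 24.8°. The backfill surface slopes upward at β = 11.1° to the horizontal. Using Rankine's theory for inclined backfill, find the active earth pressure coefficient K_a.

K_a = cos β · (cos β − √(cos²β − cos²φ)) / (cos β + √(cos²β − cos²φ)).
cos β = 0.9813, cos φ = 0.9078, √(cos²β − cos²φ) = 0.3727.
K_a = 0.9813 × (0.9813 − 0.3727)/(0.9813 + 0.3727) = 0.4411.

0.441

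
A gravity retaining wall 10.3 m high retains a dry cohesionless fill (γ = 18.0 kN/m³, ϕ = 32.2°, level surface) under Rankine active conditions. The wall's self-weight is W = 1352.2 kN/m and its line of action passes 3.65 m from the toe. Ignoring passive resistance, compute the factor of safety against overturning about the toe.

K_a = tan²(45° − 32.2°/2) = 0.3047.
P_a = ½K_aγH² = 0.5×0.3047×18.0×10.3² = 291.0 kN/m, acting at H/3 = 3.433 m above the base.
Overturning moment M_o = P_a × H/3 = 291.0 × 3.433 = 999.0.
Resisting moment M_r = W × 3.65 = 1352.2 × 3.65 = 4936.
FS_overturning = M_r/M_o = 4936/999.0 = 4.941.

4.94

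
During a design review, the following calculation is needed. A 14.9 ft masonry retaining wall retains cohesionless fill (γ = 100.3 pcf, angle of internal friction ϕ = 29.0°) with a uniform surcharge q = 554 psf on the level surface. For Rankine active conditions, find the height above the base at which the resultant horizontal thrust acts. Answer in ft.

K_a = 0.3470.
Triangular part P₁ = ½K_aγH² = 3863 at H/3 = 4.967 ft; rectangular part P₂ = K_a q H = 2864 at H/2 = 7.450 ft.
ȳ = (P₁·4.967 + P₂·7.450)/(P₁+P₂) = 6.024 ft.

6.02 ft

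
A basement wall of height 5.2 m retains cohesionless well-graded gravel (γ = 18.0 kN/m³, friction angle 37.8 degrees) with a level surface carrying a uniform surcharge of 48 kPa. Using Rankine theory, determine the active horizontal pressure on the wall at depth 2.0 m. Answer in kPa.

20.2 kPa

K_a = (1 − sin φ)/(1 + sin φ) = 0.2400.
σ_v = γz + q = 18.0 × 2.0 + 48 = 84.00 kPa.
σ_h = K_a σ_v = 0.2400 × 84.00 = 20.16 kPa.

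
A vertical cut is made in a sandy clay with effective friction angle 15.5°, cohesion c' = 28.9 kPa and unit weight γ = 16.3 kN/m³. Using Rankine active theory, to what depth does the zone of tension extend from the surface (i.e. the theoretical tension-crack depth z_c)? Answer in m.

4.66 m

K_a = tan²(45° − 15.5°/2) = 0.5782; √K_a = 0.7604.
The active pressure is zero where K_a γ z = 2c√K_a, so z_c = 2c/(γ√K_a) = 2×28.9/(16.3×0.7604) = 4.663 m.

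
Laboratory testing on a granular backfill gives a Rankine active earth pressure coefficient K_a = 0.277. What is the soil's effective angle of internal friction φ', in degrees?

34.5°

K_a = tan²(45° − φ/2) ⇒ 45° − φ/2 = arctan(√0.277) = 27.76°.
φ = 2(45° − 27.76°) = 34.48°.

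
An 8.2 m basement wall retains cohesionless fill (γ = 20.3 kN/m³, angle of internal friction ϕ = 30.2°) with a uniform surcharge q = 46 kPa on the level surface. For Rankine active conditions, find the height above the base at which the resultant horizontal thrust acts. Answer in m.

3.22 m

K_a = 0.3307.
Triangular part P₁ = ½K_aγH² = 225.7 at H/3 = 2.733 m; rectangular part P₂ = K_a q H = 124.7 at H/2 = 4.100 m.
ȳ = (P₁·2.733 + P₂·4.100)/(P₁+P₂) = 3.220 m.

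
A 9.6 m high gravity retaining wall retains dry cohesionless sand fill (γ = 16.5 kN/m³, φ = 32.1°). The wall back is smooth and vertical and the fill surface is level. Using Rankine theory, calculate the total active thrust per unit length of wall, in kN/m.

233 kN/m

K_a = tan²(45° − φ/2) = 0.3060.
P_a = ½ K_a γ H² = 0.5 × 0.3060 × 16.5 × 9.6² = 232.7 kN/m.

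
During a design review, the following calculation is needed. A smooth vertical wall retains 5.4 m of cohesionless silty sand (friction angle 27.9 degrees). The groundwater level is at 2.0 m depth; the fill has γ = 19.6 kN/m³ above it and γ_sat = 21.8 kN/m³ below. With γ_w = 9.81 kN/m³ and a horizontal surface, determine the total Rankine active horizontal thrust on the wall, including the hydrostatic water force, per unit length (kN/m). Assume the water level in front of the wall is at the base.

144 kN/m

K_a = tan²(45° − φ/2) = 0.3625.
γ' = 21.8 − 9.81 = 11.99 kN/m³. Depth below WT = 3.4 m.
σ'_h at WT = K_a γ d_w = 14.21 kPa; at base = 14.21 + K_a γ' × 3.4 = 28.98 kPa.
P₁ (0–2.0 m) = ½×14.21×2.0 = 14.21. P₂ (2.0–5.4 m) = ½(14.21+28.98)×3.4 = 73.43.
P_w = ½ γ_w h₂² = 0.5×9.81×3.4² = 56.70. Total = 14.21+73.43+56.70 = 144.3 kN/m.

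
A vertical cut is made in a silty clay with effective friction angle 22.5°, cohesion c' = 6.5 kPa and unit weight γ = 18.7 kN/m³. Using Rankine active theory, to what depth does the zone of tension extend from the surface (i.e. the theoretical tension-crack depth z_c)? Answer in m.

1.04 m

K_a = tan²(45° − 22.5°/2) = 0.4465; √K_a = 0.6682.
The active pressure is zero where K_a γ z = 2c√K_a, so z_c = 2c/(γ√K_a) = 2×6.5/(18.7×0.6682) = 1.040 m.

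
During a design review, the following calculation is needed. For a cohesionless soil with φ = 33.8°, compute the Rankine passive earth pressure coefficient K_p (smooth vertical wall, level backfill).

K_p = (1 + sin φ)/(1 − sin φ) = tan²(45° + 33.8°/2) = 3.508.

3.51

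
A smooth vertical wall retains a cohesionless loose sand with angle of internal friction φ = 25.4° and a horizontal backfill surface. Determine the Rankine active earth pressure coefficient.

K_a = tan²(45° − φ/2) = tan²(32.30°) = 0.3996.

0.400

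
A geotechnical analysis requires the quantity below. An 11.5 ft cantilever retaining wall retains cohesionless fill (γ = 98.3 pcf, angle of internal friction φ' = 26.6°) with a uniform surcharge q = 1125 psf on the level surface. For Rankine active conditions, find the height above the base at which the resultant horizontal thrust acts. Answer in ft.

5.11 ft

K_a = 0.3814.
Triangular part P₁ = ½K_aγH² = 2479 at H/3 = 3.833 ft; rectangular part P₂ = K_a q H = 4935 at H/2 = 5.750 ft.
ȳ = (P₁·3.833 + P₂·5.750)/(P₁+P₂) = 5.109 ft.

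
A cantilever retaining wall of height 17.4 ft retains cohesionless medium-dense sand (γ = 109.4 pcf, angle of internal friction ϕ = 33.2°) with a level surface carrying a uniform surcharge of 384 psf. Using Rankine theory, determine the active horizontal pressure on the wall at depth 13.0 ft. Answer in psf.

528 psf

K_a = (1 − sin φ)/(1 + sin φ) = 0.2924.
σ_v = γz + q = 109.4 × 13.0 + 384 = 1806 psf.
σ_h = K_a σ_v = 0.2924 × 1806 = 528.1 psf.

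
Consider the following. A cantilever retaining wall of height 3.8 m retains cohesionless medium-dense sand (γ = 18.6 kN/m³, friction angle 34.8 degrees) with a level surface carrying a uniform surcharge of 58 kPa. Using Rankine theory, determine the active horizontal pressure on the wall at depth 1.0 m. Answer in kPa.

20.9 kPa

K_a = (1 − sin φ)/(1 + sin φ) = 0.2733.
σ_v = γz + q = 18.6 × 1.0 + 58 = 76.60 kPa.
σ_h = K_a σ_v = 0.2733 × 76.60 = 20.94 kPa.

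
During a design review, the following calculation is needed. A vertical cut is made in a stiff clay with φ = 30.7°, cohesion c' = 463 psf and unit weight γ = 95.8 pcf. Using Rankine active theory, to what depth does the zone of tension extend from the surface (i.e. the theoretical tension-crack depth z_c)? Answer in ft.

K_a = tan²(45° − 30.7°/2) = 0.3240; √K_a = 0.5692.
The active pressure is zero where K_a γ z = 2c√K_a, so z_c = 2c/(γ√K_a) = 2×463/(95.8×0.5692) = 16.98 ft.

17.0 ft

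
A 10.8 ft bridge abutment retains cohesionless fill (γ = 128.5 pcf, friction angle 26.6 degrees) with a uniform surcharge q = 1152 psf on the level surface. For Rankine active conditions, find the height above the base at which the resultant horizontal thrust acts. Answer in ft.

4.72 ft

K_a = 0.3814.
Triangular part P₁ = ½K_aγH² = 2859 at H/3 = 3.600 ft; rectangular part P₂ = K_a q H = 4746 at H/2 = 5.400 ft.
ȳ = (P₁·3.600 + P₂·5.400)/(P₁+P₂) = 4.723 ft.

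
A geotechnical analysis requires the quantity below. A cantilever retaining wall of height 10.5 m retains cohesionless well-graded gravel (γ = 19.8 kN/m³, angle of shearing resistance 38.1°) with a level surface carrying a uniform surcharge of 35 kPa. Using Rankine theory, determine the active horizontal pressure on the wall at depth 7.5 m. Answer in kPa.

K_a = (1 − sin φ)/(1 + sin φ) = 0.2368.
σ_v = γz + q = 19.8 × 7.5 + 35 = 183.5 kPa.
σ_h = K_a σ_v = 0.2368 × 183.5 = 43.46 kPa.

43.5 kPa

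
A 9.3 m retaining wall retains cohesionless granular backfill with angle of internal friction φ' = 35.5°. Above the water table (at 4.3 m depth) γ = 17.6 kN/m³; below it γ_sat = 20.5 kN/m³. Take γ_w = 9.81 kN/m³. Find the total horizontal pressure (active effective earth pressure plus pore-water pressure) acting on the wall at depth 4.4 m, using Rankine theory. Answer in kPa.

K_a = (1 − sin φ)/(1 + sin φ) = 0.2653.
γ' = 20.5 − 9.81 = 10.69 kN/m³.
Effective vertical stress at 4.4 m: σ'_v = 17.6×4.3 + 10.69×0.100 = 76.75 kPa.
σ'_h = K_a σ'_v = 0.2653 × 76.75 = 20.36 kPa; u = γ_w × 0.100 = 0.9810 kPa.
Total σ_h = 20.36 + 0.9810 = 21.34 kPa.

21.3 kPa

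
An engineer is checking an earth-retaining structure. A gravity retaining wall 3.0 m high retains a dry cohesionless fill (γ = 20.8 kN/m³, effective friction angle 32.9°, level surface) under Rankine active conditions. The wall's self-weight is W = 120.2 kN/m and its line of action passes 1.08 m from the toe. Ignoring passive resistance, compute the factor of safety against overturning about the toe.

4.69

K_a = tan²(45° − 32.9°/2) = 0.2960.
P_a = ½K_aγH² = 0.5×0.2960×20.8×3.0² = 27.71 kN/m, acting at H/3 = 1.000 m above the base.
Overturning moment M_o = P_a × H/3 = 27.71 × 1.000 = 27.71.
Resisting moment M_r = W × 1.08 = 120.2 × 1.08 = 129.8.
FS_overturning = M_r/M_o = 129.8/27.71 = 4.685.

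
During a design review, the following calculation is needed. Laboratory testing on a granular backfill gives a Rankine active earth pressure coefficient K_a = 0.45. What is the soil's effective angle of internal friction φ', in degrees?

22.3°

K_a = tan²(45° − φ/2) ⇒ 45° − φ/2 = arctan(√0.45) = 33.85°.
φ = 2(45° − 33.85°) = 22.29°.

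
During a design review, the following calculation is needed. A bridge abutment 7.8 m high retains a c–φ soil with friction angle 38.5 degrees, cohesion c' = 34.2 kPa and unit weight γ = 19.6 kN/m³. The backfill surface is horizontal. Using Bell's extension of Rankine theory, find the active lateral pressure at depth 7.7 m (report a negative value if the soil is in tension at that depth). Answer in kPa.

2.12 kPa

K_a = (1 − sin φ)/(1 + sin φ) = 0.2327.
σ_a = K_a γ z − 2c√K_a = 0.2327×19.6×7.7 − 2×34.2×0.4823 = 2.120 kPa.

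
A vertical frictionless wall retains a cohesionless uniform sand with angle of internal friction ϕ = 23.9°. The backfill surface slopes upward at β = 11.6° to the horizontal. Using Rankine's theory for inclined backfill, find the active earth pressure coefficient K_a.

K_a = cos β · (cos β − √(cos²β − cos²φ)) / (cos β + √(cos²β − cos²φ)).
cos β = 0.9796, cos φ = 0.9143, √(cos²β − cos²φ) = 0.3517.
K_a = 0.9796 × (0.9796 − 0.3517)/(0.9796 + 0.3517) = 0.4620.

0.462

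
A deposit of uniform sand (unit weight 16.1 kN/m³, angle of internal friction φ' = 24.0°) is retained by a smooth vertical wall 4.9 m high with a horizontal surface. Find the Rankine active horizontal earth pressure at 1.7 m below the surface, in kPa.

K_a = (1 − sin φ)/(1 + sin φ) = 0.4217.
σ_h = K_a γ z = 0.4217 × 16.1 × 1.7 = 11.54 kPa.

11.5 kPa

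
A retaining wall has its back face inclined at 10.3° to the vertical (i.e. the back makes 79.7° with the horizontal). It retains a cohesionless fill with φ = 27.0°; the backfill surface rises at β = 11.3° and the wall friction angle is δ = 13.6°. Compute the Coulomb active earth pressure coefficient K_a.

0.501

K_a = sin²(α+φ) / [sin²α · sin(α−δ) · (1 + √{sin(φ+δ)sin(φ−β) / (sin(α−δ)sin(α+β))})²].
With α = 79.7°, φ = 27.0°, δ = 13.6°, β = 11.3°: K_a = 0.5007.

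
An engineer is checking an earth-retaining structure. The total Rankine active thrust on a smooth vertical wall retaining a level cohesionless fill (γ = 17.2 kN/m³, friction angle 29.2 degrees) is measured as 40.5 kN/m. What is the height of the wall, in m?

3.70 m

K_a = 0.3442. P_a = ½ K_a γ H² ⇒ H = √(2P_a/(K_a γ)).
H = √(2×40.5/(0.3442×17.2)) = 3.699 m.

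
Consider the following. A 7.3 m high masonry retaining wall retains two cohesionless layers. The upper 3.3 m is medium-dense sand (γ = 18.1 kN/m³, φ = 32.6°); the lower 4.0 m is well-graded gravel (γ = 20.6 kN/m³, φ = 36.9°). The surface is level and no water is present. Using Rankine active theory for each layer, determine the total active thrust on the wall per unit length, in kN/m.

130 kN/m

K_a1 = tan²(45°−32.6°/2) = 0.2997; K_a2 = tan²(45°−36.9°/2) = 0.2497.
Layer 1: σ at base = K_a1 γ₁ h₁ = 17.90 kPa; P₁ = ½×17.90×3.3 = 29.54.
Layer 2: σ_v at top = γ₁h₁ = 59.73; σ_h top = K_a2×59.73 = 14.91; σ_h base = K_a2×(59.73+20.6×4.0) = 35.49.
P₂ = ½(14.91+35.49)×4.0 = 100.8. Total P_a = 29.54+100.8 = 130.3 kN/m.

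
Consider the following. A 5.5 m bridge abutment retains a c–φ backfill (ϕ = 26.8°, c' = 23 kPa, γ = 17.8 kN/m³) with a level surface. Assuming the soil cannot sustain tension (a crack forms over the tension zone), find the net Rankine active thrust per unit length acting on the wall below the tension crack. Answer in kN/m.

5.69 kN/m

K_a = 0.3785; √K_a = 0.6152.
Tension-crack depth z_c = 2c/(γ√K_a) = 2×23/(17.8×0.6152) = 4.201 m.
σ_a at base = K_a γ H − 2c√K_a = 0.3785×17.8×5.5 − 2×23×0.6152 = 8.753 kPa.
P_a = ½ × 8.753 × (H − z_c) = 0.5×8.753×1.299 = 5.687 kN/m.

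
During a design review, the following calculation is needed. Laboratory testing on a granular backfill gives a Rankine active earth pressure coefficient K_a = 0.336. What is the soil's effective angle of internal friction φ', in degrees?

29.8°

K_a = tan²(45° − φ/2) ⇒ 45° − φ/2 = arctan(√0.336) = 30.10°.
φ = 2(45° − 30.10°) = 29.80°.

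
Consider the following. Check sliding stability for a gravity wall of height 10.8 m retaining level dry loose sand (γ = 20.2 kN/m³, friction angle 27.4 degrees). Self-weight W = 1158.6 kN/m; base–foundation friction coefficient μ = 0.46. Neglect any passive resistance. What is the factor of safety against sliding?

K_a = tan²(45° − 27.4°/2) = 0.3697.
P_a = ½K_aγH² = 0.5×0.3697×20.2×10.8² = 435.5 kN/m, acting at H/3 = 3.600 m above the base.
FS_sliding = μW / P_a = 0.46×1158.6 / 435.5 = 1.224.

1.22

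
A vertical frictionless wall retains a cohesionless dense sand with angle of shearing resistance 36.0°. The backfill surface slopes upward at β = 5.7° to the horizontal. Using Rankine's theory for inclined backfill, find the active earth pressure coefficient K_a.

K_a = cos β · (cos β − √(cos²β − cos²φ)) / (cos β + √(cos²β − cos²φ)).
cos β = 0.9951, cos φ = 0.8090, √(cos²β − cos²φ) = 0.5793.
K_a = 0.9951 × (0.9951 − 0.5793)/(0.9951 + 0.5793) = 0.2627.

0.263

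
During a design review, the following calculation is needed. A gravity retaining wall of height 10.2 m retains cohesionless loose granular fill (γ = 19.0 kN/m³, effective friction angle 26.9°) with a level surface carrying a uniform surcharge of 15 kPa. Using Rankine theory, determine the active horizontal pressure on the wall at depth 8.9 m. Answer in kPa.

69.4 kPa

K_a = (1 − sin φ)/(1 + sin φ) = 0.3770.
σ_v = γz + q = 19.0 × 8.9 + 15 = 184.1 kPa.
σ_h = K_a σ_v = 0.3770 × 184.1 = 69.41 kPa.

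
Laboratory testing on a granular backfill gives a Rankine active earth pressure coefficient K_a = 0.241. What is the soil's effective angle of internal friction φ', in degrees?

K_a = tan²(45° − φ/2) ⇒ 45° − φ/2 = arctan(√0.241) = 26.15°.
φ = 2(45° − 26.15°) = 37.71°.

37.7°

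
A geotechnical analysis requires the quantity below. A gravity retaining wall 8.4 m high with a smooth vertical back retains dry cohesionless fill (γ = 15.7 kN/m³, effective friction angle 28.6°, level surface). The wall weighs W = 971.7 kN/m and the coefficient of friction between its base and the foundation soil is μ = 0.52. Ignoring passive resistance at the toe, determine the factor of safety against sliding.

2.59

K_a = tan²(45° − 28.6°/2) = 0.3525.
P_a = ½K_aγH² = 0.5×0.3525×15.7×8.4² = 195.3 kN/m, acting at H/3 = 2.800 m above the base.
FS_sliding = μW / P_a = 0.52×971.7 / 195.3 = 2.588.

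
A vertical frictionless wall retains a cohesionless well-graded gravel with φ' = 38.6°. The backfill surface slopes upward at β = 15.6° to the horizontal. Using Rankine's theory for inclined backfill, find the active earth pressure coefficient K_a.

K_a = cos β · (cos β − √(cos²β − cos²φ)) / (cos β + √(cos²β − cos²φ)).
cos β = 0.9632, cos φ = 0.7815, √(cos²β − cos²φ) = 0.5629.
K_a = 0.9632 × (0.9632 − 0.5629)/(0.9632 + 0.5629) = 0.2526.

0.253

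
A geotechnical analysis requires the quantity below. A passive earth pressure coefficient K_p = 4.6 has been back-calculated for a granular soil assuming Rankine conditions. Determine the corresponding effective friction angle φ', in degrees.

K_p = (1+sin φ)/(1−sin φ) ⇒ sin φ = (K_p − 1)/(K_p + 1) = 0.6429.
φ = arcsin(0.6429) = 40.01°.

40.0°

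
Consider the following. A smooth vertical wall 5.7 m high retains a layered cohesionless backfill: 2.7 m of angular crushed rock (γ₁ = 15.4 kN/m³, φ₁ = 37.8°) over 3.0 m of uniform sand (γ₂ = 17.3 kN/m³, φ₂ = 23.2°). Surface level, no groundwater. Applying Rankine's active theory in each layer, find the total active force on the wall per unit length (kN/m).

K_a1 = tan²(45°−37.8°/2) = 0.2400; K_a2 = tan²(45°−23.2°/2) = 0.4348.
Layer 1: σ at base = K_a1 γ₁ h₁ = 9.979 kPa; P₁ = ½×9.979×2.7 = 13.47.
Layer 2: σ_v at top = γ₁h₁ = 41.58; σ_h top = K_a2×41.58 = 18.08; σ_h base = K_a2×(41.58+17.3×3.0) = 40.64.
P₂ = ½(18.08+40.64)×3.0 = 88.08. Total P_a = 13.47+88.08 = 101.6 kN/m.

102 kN/m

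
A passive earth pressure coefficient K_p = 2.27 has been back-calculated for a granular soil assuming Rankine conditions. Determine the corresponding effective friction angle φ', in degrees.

K_p = (1+sin φ)/(1−sin φ) ⇒ sin φ = (K_p − 1)/(K_p + 1) = 0.3884.
φ = arcsin(0.3884) = 22.85°.

22.9°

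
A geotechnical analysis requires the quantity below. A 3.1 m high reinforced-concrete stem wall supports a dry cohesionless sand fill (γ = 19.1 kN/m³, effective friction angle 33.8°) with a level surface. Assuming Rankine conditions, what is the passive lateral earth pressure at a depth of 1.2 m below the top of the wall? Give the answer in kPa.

80.4 kPa

K_p = (1 + sin φ)/(1 − sin φ) = 3.508.
σ_h = K_p γ z = 3.508 × 19.1 × 1.2 = 80.39 kPa.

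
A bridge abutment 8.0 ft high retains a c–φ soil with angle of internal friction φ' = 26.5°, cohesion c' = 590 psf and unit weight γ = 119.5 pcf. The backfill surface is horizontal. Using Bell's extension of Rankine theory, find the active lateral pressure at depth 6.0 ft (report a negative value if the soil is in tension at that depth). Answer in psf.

-456 psf

K_a = (1 − sin φ)/(1 + sin φ) = 0.3829.
σ_a = K_a γ z − 2c√K_a = 0.3829×119.5×6.0 − 2×590×0.6188 = -455.6 psf.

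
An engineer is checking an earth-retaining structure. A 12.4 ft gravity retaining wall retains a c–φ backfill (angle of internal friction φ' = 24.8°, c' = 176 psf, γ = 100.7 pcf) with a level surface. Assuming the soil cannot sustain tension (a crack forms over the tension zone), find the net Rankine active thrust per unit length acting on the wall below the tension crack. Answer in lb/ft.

K_a = 0.4090; √K_a = 0.6395.
Tension-crack depth z_c = 2c/(γ√K_a) = 2×176/(100.7×0.6395) = 5.466 ft.
σ_a at base = K_a γ H − 2c√K_a = 0.4090×100.7×12.4 − 2×176×0.6395 = 285.6 psf.
P_a = ½ × 285.6 × (H − z_c) = 0.5×285.6×6.934 = 990.2 lb/ft.

990 lb/ft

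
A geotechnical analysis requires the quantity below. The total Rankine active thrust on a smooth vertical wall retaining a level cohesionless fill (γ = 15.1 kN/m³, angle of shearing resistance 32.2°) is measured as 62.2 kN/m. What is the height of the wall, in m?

K_a = 0.3047. P_a = ½ K_a γ H² ⇒ H = √(2P_a/(K_a γ)).
H = √(2×62.2/(0.3047×15.1)) = 5.199 m.

5.20 m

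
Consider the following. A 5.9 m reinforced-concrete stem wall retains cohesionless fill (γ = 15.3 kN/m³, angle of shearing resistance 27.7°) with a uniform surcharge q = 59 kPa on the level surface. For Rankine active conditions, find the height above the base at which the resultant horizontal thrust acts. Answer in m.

2.52 m

K_a = 0.3653.
Triangular part P₁ = ½K_aγH² = 97.29 at H/3 = 1.967 m; rectangular part P₂ = K_a q H = 127.2 at H/2 = 2.950 m.
ȳ = (P₁·1.967 + P₂·2.950)/(P₁+P₂) = 2.524 m.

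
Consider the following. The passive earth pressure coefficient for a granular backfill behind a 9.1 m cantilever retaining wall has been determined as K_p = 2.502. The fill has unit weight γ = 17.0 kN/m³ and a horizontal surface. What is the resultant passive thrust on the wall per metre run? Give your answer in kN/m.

P = ½ K_p γ H² = 0.5 × 2.502 × 17.0 × 9.1² = 1761 kN/m.

1760 kN/m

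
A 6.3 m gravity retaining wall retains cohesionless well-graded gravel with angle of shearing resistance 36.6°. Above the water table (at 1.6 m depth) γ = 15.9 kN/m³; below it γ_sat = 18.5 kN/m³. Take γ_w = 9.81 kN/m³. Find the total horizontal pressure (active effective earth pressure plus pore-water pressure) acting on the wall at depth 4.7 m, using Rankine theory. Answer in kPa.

K_a = (1 − sin φ)/(1 + sin φ) = 0.2530.
γ' = 18.5 − 9.81 = 8.690 kN/m³.
Effective vertical stress at 4.7 m: σ'_v = 15.9×1.6 + 8.690×3.10 = 52.38 kPa.
σ'_h = K_a σ'_v = 0.2530 × 52.38 = 13.25 kPa; u = γ_w × 3.10 = 30.41 kPa.
Total σ_h = 13.25 + 30.41 = 43.66 kPa.

43.7 kPa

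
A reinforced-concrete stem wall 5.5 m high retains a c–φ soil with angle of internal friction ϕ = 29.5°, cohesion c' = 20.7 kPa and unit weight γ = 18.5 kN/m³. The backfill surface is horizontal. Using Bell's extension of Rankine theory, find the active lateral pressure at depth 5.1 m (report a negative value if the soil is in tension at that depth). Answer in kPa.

K_a = (1 − sin φ)/(1 + sin φ) = 0.3401.
σ_a = K_a γ z − 2c√K_a = 0.3401×18.5×5.1 − 2×20.7×0.5832 = 7.945 kPa.

7.94 kPa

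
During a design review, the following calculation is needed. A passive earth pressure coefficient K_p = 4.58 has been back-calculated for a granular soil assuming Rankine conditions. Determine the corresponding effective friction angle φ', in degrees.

39.9°

K_p = (1+sin φ)/(1−sin φ) ⇒ sin φ = (K_p − 1)/(K_p + 1) = 0.6416.
φ = arcsin(0.6416) = 39.91°.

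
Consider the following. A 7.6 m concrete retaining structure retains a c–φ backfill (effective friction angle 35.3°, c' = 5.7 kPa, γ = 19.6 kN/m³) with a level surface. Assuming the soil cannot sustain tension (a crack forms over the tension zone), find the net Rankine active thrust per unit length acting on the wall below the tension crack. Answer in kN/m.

K_a = 0.2675; √K_a = 0.5172.
Tension-crack depth z_c = 2c/(γ√K_a) = 2×5.7/(19.6×0.5172) = 1.124 m.
σ_a at base = K_a γ H − 2c√K_a = 0.2675×19.6×7.6 − 2×5.7×0.5172 = 33.96 kPa.
P_a = ½ × 33.96 × (H − z_c) = 0.5×33.96×6.476 = 109.9 kN/m.

110 kN/m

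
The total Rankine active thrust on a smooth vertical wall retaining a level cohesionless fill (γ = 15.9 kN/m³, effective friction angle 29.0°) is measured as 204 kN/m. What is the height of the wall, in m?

K_a = 0.3470. P_a = ½ K_a γ H² ⇒ H = √(2P_a/(K_a γ)).
H = √(2×204/(0.3470×15.9)) = 8.600 m.

8.60 m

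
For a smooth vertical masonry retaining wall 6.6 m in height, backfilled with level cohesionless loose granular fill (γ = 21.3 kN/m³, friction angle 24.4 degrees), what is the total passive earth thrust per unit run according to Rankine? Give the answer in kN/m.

K_p = tan²(45° + φ/2) = 2.408.
P_p = ½ K_p γ H² = 0.5 × 2.408 × 21.3 × 6.6² = 1117 kN/m.

1120 kN/m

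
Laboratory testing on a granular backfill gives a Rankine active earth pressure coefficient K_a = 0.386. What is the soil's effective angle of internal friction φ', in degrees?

K_a = tan²(45° − φ/2) ⇒ 45° − φ/2 = arctan(√0.386) = 31.85°.
φ = 2(45° − 31.85°) = 26.30°.

26.3°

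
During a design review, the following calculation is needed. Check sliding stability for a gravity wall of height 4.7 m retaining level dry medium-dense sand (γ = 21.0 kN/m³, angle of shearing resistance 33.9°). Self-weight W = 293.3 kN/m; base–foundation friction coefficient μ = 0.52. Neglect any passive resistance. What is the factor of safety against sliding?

2.32

K_a = tan²(45° − 33.9°/2) = 0.2839.
P_a = ½K_aγH² = 0.5×0.2839×21.0×4.7² = 65.85 kN/m, acting at H/3 = 1.567 m above the base.
FS_sliding = μW / P_a = 0.52×293.3 / 65.85 = 2.316.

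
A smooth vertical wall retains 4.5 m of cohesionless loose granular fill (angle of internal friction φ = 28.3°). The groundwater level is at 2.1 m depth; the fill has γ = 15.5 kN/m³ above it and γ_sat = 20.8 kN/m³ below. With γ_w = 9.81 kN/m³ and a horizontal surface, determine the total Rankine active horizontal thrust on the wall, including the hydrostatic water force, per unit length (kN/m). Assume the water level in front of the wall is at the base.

79.6 kN/m

K_a = tan²(45° − φ/2) = 0.3568.
γ' = 20.8 − 9.81 = 10.99 kN/m³. Depth below WT = 2.4 m.
σ'_h at WT = K_a γ d_w = 11.61 kPa; at base = 11.61 + K_a γ' × 2.4 = 21.02 kPa.
P₁ (0–2.1 m) = ½×11.61×2.1 = 12.19. P₂ (2.1–4.5 m) = ½(11.61+21.02)×2.4 = 39.16.
P_w = ½ γ_w h₂² = 0.5×9.81×2.4² = 28.25. Total = 12.19+39.16+28.25 = 79.61 kN/m.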